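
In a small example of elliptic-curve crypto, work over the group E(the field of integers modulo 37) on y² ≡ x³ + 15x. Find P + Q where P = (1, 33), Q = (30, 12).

(10, 22)

(1, 33) + (30, 12). λ = (12 - 33)/(30 - 1) ≡ 16/29 mod 37. 29⁻¹ ≡ 23 (mod 37), so λ ≡ 35.
  x = λ² - 1 - 30 = 1225 - 31 ≡ 10; y = λ·(1 - 10) - 33 ≡ 22. → (10, 22)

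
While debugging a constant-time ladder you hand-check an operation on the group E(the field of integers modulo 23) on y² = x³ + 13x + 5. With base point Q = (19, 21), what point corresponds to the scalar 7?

Double-and-add on 7 = (111)₂. Start with Q = (19, 21) for the leading 1-bit.
double: tangent at (19, 21): λ = (3·19² + 13)/(2·21) ≡ 15/19. 19⁻¹ ≡ 17 (mod 23), so λ ≡ 15·17 ≡ 2.
  x = λ² - 19 - 19 = 4 - 38 ≡ 12; y = λ·(19 - 12) - 21 ≡ 16. → (12, 16)
add Q: (12, 16) + (19, 21). λ = (21 - 16)/(19 - 12) ≡ 5/7 mod 23. 7⁻¹ ≡ 10 (mod 23), so λ ≡ 4.
  x = λ² - 12 - 19 = 16 - 31 ≡ 8; y = λ·(12 - 8) - 16 ≡ 0. → (8, 0)
double: (8, 0) + (8, 0): same x and y₁ ≡ -y₂, so the sum is 𝒪.
add Q: 𝒪 + (19, 21) = (19, 21) (identity).

(19, 21)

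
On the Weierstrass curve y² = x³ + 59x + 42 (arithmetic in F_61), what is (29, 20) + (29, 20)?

(49, 31)

tangent at (29, 20): λ = (3·29² + 59)/(2·20) ≡ 20/40. 40⁻¹ ≡ 29 (mod 61) since 40·29 = 1160 ≡ 1, so λ ≡ 20·29 ≡ 31.
  x = λ² - 29 - 29 = 961 - 58 ≡ 49; y = λ·(29 - 49) - 20 ≡ 31. → (49, 31)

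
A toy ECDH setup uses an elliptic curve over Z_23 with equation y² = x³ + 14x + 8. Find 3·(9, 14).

(14, 2)

Write Q = (9, 14).
Repeated addition: build up to 3Q.
2Q: tangent at (9, 14): λ = (3·9² + 14)/(2·14) ≡ 4/5. 5⁻¹ ≡ 14 (mod 23) since 5·14 = 70 ≡ 1, so λ ≡ 4·14 ≡ 10.
  x = λ² - 9 - 9 = 100 - 18 ≡ 13; y = λ·(9 - 13) - 14 ≡ 15. → (13, 15)
3Q: (13, 15) + (9, 14). λ = (14 - 15)/(9 - 13) ≡ 22/19 mod 23. 19⁻¹ ≡ 17 (mod 23), so λ ≡ 6.
  x = λ² - 13 - 9 = 36 - 22 ≡ 14; y = λ·(13 - 14) - 15 ≡ 2. → (14, 2)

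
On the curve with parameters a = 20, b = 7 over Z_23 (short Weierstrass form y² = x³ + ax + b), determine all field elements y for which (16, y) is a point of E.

x³ + 20x + 7 = 4423 ≡ 7 (mod 23).
7 is a non-residue mod 23; no y exists.

none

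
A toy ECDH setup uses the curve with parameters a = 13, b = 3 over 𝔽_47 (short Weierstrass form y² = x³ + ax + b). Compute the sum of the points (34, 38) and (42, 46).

(19, 24)

(34, 38) + (42, 46). λ = (46 - 38)/(42 - 34) ≡ 8/8 mod 47. 8⁻¹ ≡ 6 (mod 47), so λ ≡ 1.
  x = λ² - 34 - 42 = 1 - 76 ≡ 19; y = λ·(34 - 19) - 38 ≡ 24. → (19, 24)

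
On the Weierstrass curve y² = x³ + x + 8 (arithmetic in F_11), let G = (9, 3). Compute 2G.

(9, 8)

tangent at (9, 3): λ = (3·9² + 1)/(2·3) ≡ 2/6. 6⁻¹ ≡ 2 (mod 11), so λ ≡ 2·2 ≡ 4.
  x = λ² - 9 - 9 = 16 - 18 ≡ 9; y = λ·(9 - 9) - 3 ≡ 8. → (9, 8)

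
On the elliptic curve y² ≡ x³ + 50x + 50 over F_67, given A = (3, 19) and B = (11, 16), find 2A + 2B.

First 2A:
Repeated addition: build up to 2A.
2A: tangent at (3, 19): λ = (3·3² + 50)/(2·19) ≡ 10/38. 38⁻¹ ≡ 30 (mod 67) since 38·30 = 1140 ≡ 1, so λ ≡ 10·30 ≡ 32.
  x = λ² - 3 - 3 = 1024 - 6 ≡ 13; y = λ·(3 - 13) - 19 ≡ 63. → (13, 63)
2A = (13, 63).
Next 2B:
Repeated addition: build up to 2B.
2B: tangent at (11, 16): λ = (3·11² + 50)/(2·16) ≡ 11/32. 32⁻¹ ≡ 44 (mod 67) since 32·44 = 1408 ≡ 1, so λ ≡ 11·44 ≡ 15.
  x = λ² - 11 - 11 = 225 - 22 ≡ 2; y = λ·(11 - 2) - 16 ≡ 52. → (2, 52)
2B = (2, 52).
Finally 2A + 2B:
(13, 63) + (2, 52). λ = (52 - 63)/(2 - 13) ≡ 56/56 mod 67. 56⁻¹ ≡ 6 (mod 67) since 56·6 = 336 ≡ 1, so λ ≡ 1.
  x = λ² - 13 - 2 = 1 - 15 ≡ 53; y = λ·(13 - 53) - 63 ≡ 31. → (53, 31)

(53, 31)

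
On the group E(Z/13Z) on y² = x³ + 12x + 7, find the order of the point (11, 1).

2P: tangent at (11, 1): λ = (3·11² + 12)/(2·1) ≡ 11/2. 2⁻¹ ≡ 7 (mod 13), so λ ≡ 11·7 ≡ 12.
  x = λ² - 11 - 11 = 144 - 22 ≡ 5; y = λ·(11 - 5) - 1 ≡ 6. → (5, 6)
3P: (5, 6) + (11, 1). λ = (1 - 6)/(11 - 5) ≡ 8/6 mod 13. 6⁻¹ ≡ 11 (mod 13), so λ ≡ 10.
  x = λ² - 5 - 11 = 100 - 16 ≡ 6; y = λ·(5 - 6) - 6 ≡ 10. → (6, 10)
4P: (6, 10) + (11, 1). λ = (1 - 10)/(11 - 6) ≡ 4/5 mod 13. 5⁻¹ ≡ 8 (mod 13), so λ ≡ 6.
  x = λ² - 6 - 11 = 36 - 17 ≡ 6; y = λ·(6 - 6) - 10 ≡ 3. → (6, 3)
5P: (6, 3) + (11, 1). λ = (1 - 3)/(11 - 6) ≡ 11/5 mod 13. 5⁻¹ ≡ 8 (mod 13), so λ ≡ 10.
  x = λ² - 6 - 11 = 100 - 17 ≡ 5; y = λ·(6 - 5) - 3 ≡ 7. → (5, 7)
6P: (5, 7) + (11, 1). λ = (1 - 7)/(11 - 5) ≡ 7/6 mod 13. 6⁻¹ ≡ 11 (mod 13), so λ ≡ 12.
  x = λ² - 5 - 11 = 144 - 16 ≡ 11; y = λ·(5 - 11) - 7 ≡ 12. → (11, 12)
7P: (11, 12) + (11, 1): same x and y₁ ≡ -y₂, so the sum is O.
7P = O, so the order is 7.

7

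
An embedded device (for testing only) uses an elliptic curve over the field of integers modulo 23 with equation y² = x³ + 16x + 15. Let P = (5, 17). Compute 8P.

(5, 17)

Repeated addition: build up to 8P.
2P: tangent at (5, 17): λ = (3·5² + 16)/(2·17) ≡ 22/11. 11⁻¹ ≡ 21 (mod 23) since 11·21 = 231 ≡ 1, so λ ≡ 22·21 ≡ 2.
  x = λ² - 5 - 5 = 4 - 10 ≡ 17; y = λ·(5 - 17) - 17 ≡ 5. → (17, 5)
3P: (17, 5) + (5, 17). λ = (17 - 5)/(5 - 17) ≡ 12/11 mod 23. 11⁻¹ ≡ 21 (mod 23) since 11·21 = 231 ≡ 1, so λ ≡ 22.
  x = λ² - 17 - 5 = 484 - 22 ≡ 2; y = λ·(17 - 2) - 5 ≡ 3. → (2, 3)
4P: (2, 3) + (5, 17). λ = (17 - 3)/(5 - 2) ≡ 14/3 mod 23. 3⁻¹ ≡ 8 (mod 23) since 3·8 = 24 ≡ 1, so λ ≡ 20.
  x = λ² - 2 - 5 = 400 - 7 ≡ 2; y = λ·(2 - 2) - 3 ≡ 20. → (2, 20)
5P: (2, 20) + (5, 17). λ = (17 - 20)/(5 - 2) ≡ 20/3 mod 23. 3⁻¹ ≡ 8 (mod 23) since 3·8 = 24 ≡ 1, so λ ≡ 22.
  x = λ² - 2 - 5 = 484 - 7 ≡ 17; y = λ·(2 - 17) - 20 ≡ 18. → (17, 18)
6P: (17, 18) + (5, 17). λ = (17 - 18)/(5 - 17) ≡ 22/11 mod 23. 11⁻¹ ≡ 21 (mod 23), so λ ≡ 2.
  x = λ² - 17 - 5 = 4 - 22 ≡ 5; y = λ·(17 - 5) - 18 ≡ 6. → (5, 6)
7P: (5, 6) + (5, 17): same x and y₁ ≡ -y₂, so the sum is O.
8P: O + (5, 17) = (5, 17) (identity).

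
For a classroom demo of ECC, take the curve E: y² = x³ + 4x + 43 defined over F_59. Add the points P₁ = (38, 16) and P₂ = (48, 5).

(22, 49)

(38, 16) + (48, 5). λ = (5 - 16)/(48 - 38) ≡ 48/10 mod 59. 10⁻¹ ≡ 6 (mod 59), so λ ≡ 52.
  x = λ² - 38 - 48 = 2704 - 86 ≡ 22; y = λ·(38 - 22) - 16 ≡ 49. → (22, 49)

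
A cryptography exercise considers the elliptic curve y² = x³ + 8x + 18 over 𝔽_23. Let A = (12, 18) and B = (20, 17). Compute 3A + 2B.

First 3A:
Repeated addition: build up to 3A.
2A: tangent at (12, 18): λ = (3·12² + 8)/(2·18) ≡ 3/13. 13⁻¹ ≡ 16 (mod 23), so λ ≡ 3·16 ≡ 2.
  x = λ² - 12 - 12 = 4 - 24 ≡ 3; y = λ·(12 - 3) - 18 ≡ 0. → (3, 0)
3A: (3, 0) + (12, 18). λ = (18 - 0)/(12 - 3) ≡ 18/9 mod 23. 9⁻¹ ≡ 18 (mod 23) since 9·18 = 162 ≡ 1, so λ ≡ 2.
  x = λ² - 3 - 12 = 4 - 15 ≡ 12; y = λ·(3 - 12) - 0 ≡ 5. → (12, 5)
3A = (12, 5).
Next 2B:
Repeated addition: build up to 2B.
2B: tangent at (20, 17): λ = (3·20² + 8)/(2·17) ≡ 12/11. 11⁻¹ ≡ 21 (mod 23) since 11·21 = 231 ≡ 1, so λ ≡ 12·21 ≡ 22.
  x = λ² - 20 - 20 = 484 - 40 ≡ 7; y = λ·(20 - 7) - 17 ≡ 16. → (7, 16)
2B = (7, 16).
Finally 3A + 2B:
(12, 5) + (7, 16). λ = (16 - 5)/(7 - 12) ≡ 11/18 mod 23. 18⁻¹ ≡ 9 (mod 23) since 18·9 = 162 ≡ 1, so λ ≡ 7.
  x = λ² - 12 - 7 = 49 - 19 ≡ 7; y = λ·(12 - 7) - 5 ≡ 7. → (7, 7)

(7, 7)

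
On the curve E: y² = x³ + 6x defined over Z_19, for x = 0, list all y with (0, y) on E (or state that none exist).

0

x³ + 6x + 0 = 0 ≡ 0 (mod 19).
Only y = 0 satisfies y² ≡ 0.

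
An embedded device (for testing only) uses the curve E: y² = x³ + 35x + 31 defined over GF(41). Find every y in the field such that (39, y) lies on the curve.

none

x³ + 35x + 31 = 60715 ≡ 35 (mod 41).
35 is a non-residue mod 41; no y exists.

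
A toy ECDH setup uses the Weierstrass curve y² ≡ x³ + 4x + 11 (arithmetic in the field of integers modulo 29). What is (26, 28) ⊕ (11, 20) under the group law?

(16, 16)

(26, 28) + (11, 20). λ = (20 - 28)/(11 - 26) ≡ 21/14 mod 29. 14⁻¹ ≡ 27 (mod 29), so λ ≡ 16.
  x = λ² - 26 - 11 = 256 - 37 ≡ 16; y = λ·(26 - 16) - 28 ≡ 16. → (16, 16)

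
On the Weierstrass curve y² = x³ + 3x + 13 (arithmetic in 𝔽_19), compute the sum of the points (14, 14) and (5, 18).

(14, 14) + (5, 18). λ = (18 - 14)/(5 - 14) ≡ 4/10 mod 19. 10⁻¹ ≡ 2 (mod 19) since 10·2 = 20 ≡ 1, so λ ≡ 8.
  x = λ² - 14 - 5 = 64 - 19 ≡ 7; y = λ·(14 - 7) - 14 ≡ 4. → (7, 4)

(7, 4)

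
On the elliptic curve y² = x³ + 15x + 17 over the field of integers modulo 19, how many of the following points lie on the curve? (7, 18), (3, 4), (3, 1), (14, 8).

1

(7, 18): 18² ≡ 1, rhs ≡ 9 → off.
(3, 4): 4² ≡ 16, rhs ≡ 13 → off.
(3, 1): 1² ≡ 1, rhs ≡ 13 → off.
(14, 8): 8² ≡ 7, rhs ≡ 7 → on.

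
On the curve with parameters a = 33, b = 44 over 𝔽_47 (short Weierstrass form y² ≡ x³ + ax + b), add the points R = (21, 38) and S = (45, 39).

(21, 38) + (45, 39). λ = (39 - 38)/(45 - 21) ≡ 1/24 mod 47. 24⁻¹ ≡ 2 (mod 47), so λ ≡ 2.
  x = λ² - 21 - 45 = 4 - 66 ≡ 32; y = λ·(21 - 32) - 38 ≡ 34. → (32, 34)

(32, 34)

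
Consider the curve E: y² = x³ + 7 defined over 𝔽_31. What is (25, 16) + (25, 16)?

tangent at (25, 16): λ = (3·25² + 0)/(2·16) ≡ 15/1. 1⁻¹ ≡ 1 (mod 31) since 1·1 = 1 ≡ 1, so λ ≡ 15·1 ≡ 15.
  x = λ² - 25 - 25 = 225 - 50 ≡ 20; y = λ·(25 - 20) - 16 ≡ 28. → (20, 28)

(20, 28)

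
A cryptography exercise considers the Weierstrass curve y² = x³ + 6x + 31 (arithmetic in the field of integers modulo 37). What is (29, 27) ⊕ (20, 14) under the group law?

(28, 32)

(29, 27) + (20, 14). λ = (14 - 27)/(20 - 29) ≡ 24/28 mod 37. 28⁻¹ ≡ 4 (mod 37) since 28·4 = 112 ≡ 1, so λ ≡ 22.
  x = λ² - 29 - 20 = 484 - 49 ≡ 28; y = λ·(29 - 28) - 27 ≡ 32. → (28, 32)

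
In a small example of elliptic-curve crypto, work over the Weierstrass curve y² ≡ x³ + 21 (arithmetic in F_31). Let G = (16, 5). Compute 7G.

(6, 19)

Repeated addition: build up to 7G.
2G: tangent at (16, 5): λ = (3·16² + 0)/(2·5) ≡ 24/10. 10⁻¹ ≡ 28 (mod 31), so λ ≡ 24·28 ≡ 21.
  x = λ² - 16 - 16 = 441 - 32 ≡ 6; y = λ·(16 - 6) - 5 ≡ 19. → (6, 19)
3G: (6, 19) + (16, 5). λ = (5 - 19)/(16 - 6) ≡ 17/10 mod 31. 10⁻¹ ≡ 28 (mod 31), so λ ≡ 11.
  x = λ² - 6 - 16 = 121 - 22 ≡ 6; y = λ·(6 - 6) - 19 ≡ 12. → (6, 12)
4G: (6, 12) + (16, 5). λ = (5 - 12)/(16 - 6) ≡ 24/10 mod 31. 10⁻¹ ≡ 28 (mod 31) since 10·28 = 280 ≡ 1, so λ ≡ 21.
  x = λ² - 6 - 16 = 441 - 22 ≡ 16; y = λ·(6 - 16) - 12 ≡ 26. → (16, 26)
5G: (16, 26) + (16, 5): same x and y₁ ≡ -y₂, so the sum is the point at infinity.
6G: the point at infinity + (16, 5) = (16, 5) (identity).
7G: tangent at (16, 5): λ = (3·16² + 0)/(2·5) ≡ 24/10. 10⁻¹ ≡ 28 (mod 31) since 10·28 = 280 ≡ 1, so λ ≡ 24·28 ≡ 21.
  x = λ² - 16 - 16 = 441 - 32 ≡ 6; y = λ·(16 - 6) - 5 ≡ 19. → (6, 19)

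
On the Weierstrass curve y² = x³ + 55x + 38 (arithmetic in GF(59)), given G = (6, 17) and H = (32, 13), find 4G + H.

First 4G:
Double-and-add on 4 = (100)₂. Start with G = (6, 17) for the leading 1-bit.
double: tangent at (6, 17): λ = (3·6² + 55)/(2·17) ≡ 45/34. 34⁻¹ ≡ 33 (mod 59), so λ ≡ 45·33 ≡ 10.
  x = λ² - 6 - 6 = 100 - 12 ≡ 29; y = λ·(6 - 29) - 17 ≡ 48. → (29, 48)
double: tangent at (29, 48): λ = (3·29² + 55)/(2·48) ≡ 41/37. 37⁻¹ ≡ 8 (mod 59) since 37·8 = 296 ≡ 1, so λ ≡ 41·8 ≡ 33.
  x = λ² - 29 - 29 = 1089 - 58 ≡ 28; y = λ·(29 - 28) - 48 ≡ 44. → (28, 44)
4G = (28, 44).
Finally 4G + H:
(28, 44) + (32, 13). λ = (13 - 44)/(32 - 28) ≡ 28/4 mod 59. 4⁻¹ ≡ 15 (mod 59), so λ ≡ 7.
  x = λ² - 28 - 32 = 49 - 60 ≡ 48; y = λ·(28 - 48) - 44 ≡ 52. → (48, 52)

(48, 52)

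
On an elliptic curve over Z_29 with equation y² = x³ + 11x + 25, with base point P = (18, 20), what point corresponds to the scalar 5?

Double-and-add on 5 = (101)₂. Start with P = (18, 20) for the leading 1-bit.
double: tangent at (18, 20): λ = (3·18² + 11)/(2·20) ≡ 26/11. 11⁻¹ ≡ 8 (mod 29), so λ ≡ 26·8 ≡ 5.
  x = λ² - 18 - 18 = 25 - 36 ≡ 18; y = λ·(18 - 18) - 20 ≡ 9. → (18, 9)
double: tangent at (18, 9): λ = (3·18² + 11)/(2·9) ≡ 26/18. 18⁻¹ ≡ 21 (mod 29), so λ ≡ 26·21 ≡ 24.
  x = λ² - 18 - 18 = 576 - 36 ≡ 18; y = λ·(18 - 18) - 9 ≡ 20. → (18, 20)
add P: tangent at (18, 20): λ = (3·18² + 11)/(2·20) ≡ 26/11. 11⁻¹ ≡ 8 (mod 29), so λ ≡ 26·8 ≡ 5.
  x = λ² - 18 - 18 = 25 - 36 ≡ 18; y = λ·(18 - 18) - 20 ≡ 9. → (18, 9)

(18, 9)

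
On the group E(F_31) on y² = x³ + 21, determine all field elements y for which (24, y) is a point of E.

9, 22

x³ + 0x + 21 = 13845 ≡ 19 (mod 31).
Square roots of 19 mod 31: 9 and 22 (since 9² = 81 ≡ 19).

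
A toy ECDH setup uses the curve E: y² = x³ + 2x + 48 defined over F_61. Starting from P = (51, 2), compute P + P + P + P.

Repeated addition: build up to 4P.
2P: tangent at (51, 2): λ = (3·51² + 2)/(2·2) ≡ 58/4. 4⁻¹ ≡ 46 (mod 61), so λ ≡ 58·46 ≡ 45.
  x = λ² - 51 - 51 = 2025 - 102 ≡ 32; y = λ·(51 - 32) - 2 ≡ 60. → (32, 60)
3P: (32, 60) + (51, 2). λ = (2 - 60)/(51 - 32) ≡ 3/19 mod 61. 19⁻¹ ≡ 45 (mod 61), so λ ≡ 13.
  x = λ² - 32 - 51 = 169 - 83 ≡ 25; y = λ·(32 - 25) - 60 ≡ 31. → (25, 31)
4P: (25, 31) + (51, 2). λ = (2 - 31)/(51 - 25) ≡ 32/26 mod 61. 26⁻¹ ≡ 54 (mod 61) since 26·54 = 1404 ≡ 1, so λ ≡ 20.
  x = λ² - 25 - 51 = 400 - 76 ≡ 19; y = λ·(25 - 19) - 31 ≡ 28. → (19, 28)

(19, 28)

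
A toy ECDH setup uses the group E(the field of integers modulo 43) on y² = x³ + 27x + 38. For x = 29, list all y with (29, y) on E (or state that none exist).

x³ + 27x + 38 = 25210 ≡ 12 (mod 43).
12 is a non-residue mod 43; no y exists.

none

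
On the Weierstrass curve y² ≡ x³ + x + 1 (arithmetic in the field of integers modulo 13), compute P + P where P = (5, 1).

(4, 11)

tangent at (5, 1): λ = (3·5² + 1)/(2·1) ≡ 11/2. 2⁻¹ ≡ 7 (mod 13) since 2·7 = 14 ≡ 1, so λ ≡ 11·7 ≡ 12.
  x = λ² - 5 - 5 = 144 - 10 ≡ 4; y = λ·(5 - 4) - 1 ≡ 11. → (4, 11)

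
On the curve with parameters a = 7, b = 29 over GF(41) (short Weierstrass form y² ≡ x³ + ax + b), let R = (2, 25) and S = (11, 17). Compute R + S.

(2, 25) + (11, 17). λ = (17 - 25)/(11 - 2) ≡ 33/9 mod 41. 9⁻¹ ≡ 32 (mod 41), so λ ≡ 31.
  x = λ² - 2 - 11 = 961 - 13 ≡ 5; y = λ·(2 - 5) - 25 ≡ 5. → (5, 5)

(5, 5)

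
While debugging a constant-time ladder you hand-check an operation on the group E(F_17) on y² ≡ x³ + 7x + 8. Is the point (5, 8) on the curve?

no

y² = 8² ≡ 13; x³ + 7x + 8 = 168 ≡ 15 (mod 17). 13 ≠ 15.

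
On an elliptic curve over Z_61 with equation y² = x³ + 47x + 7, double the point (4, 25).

(56, 47)

tangent at (4, 25): λ = (3·4² + 47)/(2·25) ≡ 34/50. 50⁻¹ ≡ 11 (mod 61) since 50·11 = 550 ≡ 1, so λ ≡ 34·11 ≡ 8.
  x = λ² - 4 - 4 = 64 - 8 ≡ 56; y = λ·(4 - 56) - 25 ≡ 47. → (56, 47)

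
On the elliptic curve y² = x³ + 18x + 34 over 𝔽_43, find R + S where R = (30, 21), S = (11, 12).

(27, 37)

(30, 21) + (11, 12). λ = (12 - 21)/(11 - 30) ≡ 34/24 mod 43. 24⁻¹ ≡ 9 (mod 43), so λ ≡ 5.
  x = λ² - 30 - 11 = 25 - 41 ≡ 27; y = λ·(30 - 27) - 21 ≡ 37. → (27, 37)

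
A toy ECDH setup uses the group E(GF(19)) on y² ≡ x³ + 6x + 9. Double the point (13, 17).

tangent at (13, 17): λ = (3·13² + 6)/(2·17) ≡ 0/15. 15⁻¹ ≡ 14 (mod 19), so λ ≡ 0·14 ≡ 0.
  x = λ² - 13 - 13 = 0 - 26 ≡ 12; y = λ·(13 - 12) - 17 ≡ 2. → (12, 2)

(12, 2)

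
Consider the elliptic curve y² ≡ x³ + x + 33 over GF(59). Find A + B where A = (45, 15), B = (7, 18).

(45, 15) + (7, 18). λ = (18 - 15)/(7 - 45) ≡ 3/21 mod 59. 21⁻¹ ≡ 45 (mod 59), so λ ≡ 17.
  x = λ² - 45 - 7 = 289 - 52 ≡ 1; y = λ·(45 - 1) - 15 ≡ 25. → (1, 25)

(1, 25)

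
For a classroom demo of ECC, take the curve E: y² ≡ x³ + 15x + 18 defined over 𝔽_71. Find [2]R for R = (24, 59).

tangent at (24, 59): λ = (3·24² + 15)/(2·59) ≡ 39/47. 47⁻¹ ≡ 68 (mod 71) since 47·68 = 3196 ≡ 1, so λ ≡ 39·68 ≡ 25.
  x = λ² - 24 - 24 = 625 - 48 ≡ 9; y = λ·(24 - 9) - 59 ≡ 32. → (9, 32)

(9, 32)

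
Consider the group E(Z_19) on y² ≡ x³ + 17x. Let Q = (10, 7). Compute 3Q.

Repeated addition: build up to 3Q.
2Q: tangent at (10, 7): λ = (3·10² + 17)/(2·7) ≡ 13/14. 14⁻¹ ≡ 15 (mod 19), so λ ≡ 13·15 ≡ 5.
  x = λ² - 10 - 10 = 25 - 20 ≡ 5; y = λ·(10 - 5) - 7 ≡ 18. → (5, 18)
3Q: (5, 18) + (10, 7). λ = (7 - 18)/(10 - 5) ≡ 8/5 mod 19. 5⁻¹ ≡ 4 (mod 19), so λ ≡ 13.
  x = λ² - 5 - 10 = 169 - 15 ≡ 2; y = λ·(5 - 2) - 18 ≡ 2. → (2, 2)

(2, 2)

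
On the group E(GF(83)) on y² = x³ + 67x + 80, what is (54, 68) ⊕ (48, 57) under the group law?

(54, 68) + (48, 57). λ = (57 - 68)/(48 - 54) ≡ 72/77 mod 83. 77⁻¹ ≡ 69 (mod 83) since 77·69 = 5313 ≡ 1, so λ ≡ 71.
  x = λ² - 54 - 48 = 5041 - 102 ≡ 42; y = λ·(54 - 42) - 68 ≡ 37. → (42, 37)

(42, 37)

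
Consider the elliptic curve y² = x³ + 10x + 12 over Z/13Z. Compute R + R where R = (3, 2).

tangent at (3, 2): λ = (3·3² + 10)/(2·2) ≡ 11/4. 4⁻¹ ≡ 10 (mod 13), so λ ≡ 11·10 ≡ 6.
  x = λ² - 3 - 3 = 36 - 6 ≡ 4; y = λ·(3 - 4) - 2 ≡ 5. → (4, 5)

(4, 5)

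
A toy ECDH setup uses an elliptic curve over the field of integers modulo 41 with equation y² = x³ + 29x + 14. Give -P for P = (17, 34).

(17, 7)

-(17, 34) = (17, -34 mod 41) = (17, 7).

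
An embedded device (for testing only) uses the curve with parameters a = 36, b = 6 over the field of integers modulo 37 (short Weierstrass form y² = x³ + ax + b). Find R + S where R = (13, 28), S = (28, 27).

(13, 28) + (28, 27). λ = (27 - 28)/(28 - 13) ≡ 36/15 mod 37. 15⁻¹ ≡ 5 (mod 37), so λ ≡ 32.
  x = λ² - 13 - 28 = 1024 - 41 ≡ 21; y = λ·(13 - 21) - 28 ≡ 12. → (21, 12)

(21, 12)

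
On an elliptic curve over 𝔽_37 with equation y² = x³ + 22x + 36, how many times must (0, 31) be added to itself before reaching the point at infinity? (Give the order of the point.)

2P: tangent at (0, 31): λ = (3·0² + 22)/(2·31) ≡ 22/25. 25⁻¹ ≡ 3 (mod 37), so λ ≡ 22·3 ≡ 29.
  x = λ² - 0 - 0 = 841 - 0 ≡ 27; y = λ·(0 - 27) - 31 ≡ 0. → (27, 0)
3P: (27, 0) + (0, 31). λ = (31 - 0)/(0 - 27) ≡ 31/10 mod 37. 10⁻¹ ≡ 26 (mod 37) since 10·26 = 260 ≡ 1, so λ ≡ 29.
  x = λ² - 27 - 0 = 841 - 27 ≡ 0; y = λ·(27 - 0) - 0 ≡ 6. → (0, 6)
4P: (0, 6) + (0, 31): same x and y₁ ≡ -y₂, so the sum is the point at infinity.
4P = the point at infinity, so the order is 4.

4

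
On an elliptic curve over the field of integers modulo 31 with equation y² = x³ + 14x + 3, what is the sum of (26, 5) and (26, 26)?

The two points share x = 26 and their y-coordinates satisfy 5 + 26 ≡ 0 (mod 31), so they are inverses. Their sum is O.

O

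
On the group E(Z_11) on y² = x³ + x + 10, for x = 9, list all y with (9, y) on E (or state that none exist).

0

x³ + 1x + 10 = 748 ≡ 0 (mod 11).
Only y = 0 satisfies y² ≡ 0.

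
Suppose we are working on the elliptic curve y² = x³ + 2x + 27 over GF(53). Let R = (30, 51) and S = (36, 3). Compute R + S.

(30, 51) + (36, 3). λ = (3 - 51)/(36 - 30) ≡ 5/6 mod 53. 6⁻¹ ≡ 9 (mod 53) since 6·9 = 54 ≡ 1, so λ ≡ 45.
  x = λ² - 30 - 36 = 2025 - 66 ≡ 51; y = λ·(30 - 51) - 51 ≡ 11. → (51, 11)

(51, 11)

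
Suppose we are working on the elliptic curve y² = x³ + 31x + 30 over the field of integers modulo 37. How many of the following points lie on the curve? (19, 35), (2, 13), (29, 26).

(19, 35): 35² ≡ 4, rhs ≡ 4 → on.
(2, 13): 13² ≡ 21, rhs ≡ 26 → off.
(29, 26): 26² ≡ 10, rhs ≡ 10 → on.

2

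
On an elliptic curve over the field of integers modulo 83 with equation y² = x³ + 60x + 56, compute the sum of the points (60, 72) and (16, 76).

(60, 72) + (16, 76). λ = (76 - 72)/(16 - 60) ≡ 4/39 mod 83. 39⁻¹ ≡ 66 (mod 83), so λ ≡ 15.
  x = λ² - 60 - 16 = 225 - 76 ≡ 66; y = λ·(60 - 66) - 72 ≡ 4. → (66, 4)

(66, 4)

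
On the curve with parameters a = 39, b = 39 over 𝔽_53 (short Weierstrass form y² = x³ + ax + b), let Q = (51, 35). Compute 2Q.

(13, 26)

tangent at (51, 35): λ = (3·51² + 39)/(2·35) ≡ 51/17. 17⁻¹ ≡ 25 (mod 53) since 17·25 = 425 ≡ 1, so λ ≡ 51·25 ≡ 3.
  x = λ² - 51 - 51 = 9 - 102 ≡ 13; y = λ·(51 - 13) - 35 ≡ 26. → (13, 26)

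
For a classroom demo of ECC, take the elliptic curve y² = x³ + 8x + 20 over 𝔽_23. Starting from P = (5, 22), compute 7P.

Double-and-add on 7 = (111)₂. Start with P = (5, 22) for the leading 1-bit.
double: tangent at (5, 22): λ = (3·5² + 8)/(2·22) ≡ 14/21. 21⁻¹ ≡ 11 (mod 23), so λ ≡ 14·11 ≡ 16.
  x = λ² - 5 - 5 = 256 - 10 ≡ 16; y = λ·(5 - 16) - 22 ≡ 9. → (16, 9)
add P: (16, 9) + (5, 22). λ = (22 - 9)/(5 - 16) ≡ 13/12 mod 23. 12⁻¹ ≡ 2 (mod 23) since 12·2 = 24 ≡ 1, so λ ≡ 3.
  x = λ² - 16 - 5 = 9 - 21 ≡ 11; y = λ·(16 - 11) - 9 ≡ 6. → (11, 6)
double: tangent at (11, 6): λ = (3·11² + 8)/(2·6) ≡ 3/12. 12⁻¹ ≡ 2 (mod 23) since 12·2 = 24 ≡ 1, so λ ≡ 3·2 ≡ 6.
  x = λ² - 11 - 11 = 36 - 22 ≡ 14; y = λ·(11 - 14) - 6 ≡ 22. → (14, 22)
add P: (14, 22) + (5, 22). λ = (22 - 22)/(5 - 14) ≡ 0/14 mod 23. 14⁻¹ ≡ 5 (mod 23) since 14·5 = 70 ≡ 1, so λ ≡ 0.
  x = λ² - 14 - 5 = 0 - 19 ≡ 4; y = λ·(14 - 4) - 22 ≡ 1. → (4, 1)

(4, 1)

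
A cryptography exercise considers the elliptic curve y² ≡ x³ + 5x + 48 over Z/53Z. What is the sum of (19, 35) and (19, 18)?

The two points share x = 19 and their y-coordinates satisfy 35 + 18 ≡ 0 (mod 53), so they are inverses. Their sum is the point at infinity.

O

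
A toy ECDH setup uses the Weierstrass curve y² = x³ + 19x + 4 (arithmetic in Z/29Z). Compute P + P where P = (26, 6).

(7, 4)

tangent at (26, 6): λ = (3·26² + 19)/(2·6) ≡ 17/12. 12⁻¹ ≡ 17 (mod 29), so λ ≡ 17·17 ≡ 28.
  x = λ² - 26 - 26 = 784 - 52 ≡ 7; y = λ·(26 - 7) - 6 ≡ 4. → (7, 4)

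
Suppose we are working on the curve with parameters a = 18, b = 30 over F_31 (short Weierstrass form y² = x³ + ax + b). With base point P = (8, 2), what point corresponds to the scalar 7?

(11, 3)

Repeated addition: build up to 7P.
2P: tangent at (8, 2): λ = (3·8² + 18)/(2·2) ≡ 24/4. 4⁻¹ ≡ 8 (mod 31), so λ ≡ 24·8 ≡ 6.
  x = λ² - 8 - 8 = 36 - 16 ≡ 20; y = λ·(8 - 20) - 2 ≡ 19. → (20, 19)
3P: (20, 19) + (8, 2). λ = (2 - 19)/(8 - 20) ≡ 14/19 mod 31. 19⁻¹ ≡ 18 (mod 31), so λ ≡ 4.
  x = λ² - 20 - 8 = 16 - 28 ≡ 19; y = λ·(20 - 19) - 19 ≡ 16. → (19, 16)
4P: (19, 16) + (8, 2). λ = (2 - 16)/(8 - 19) ≡ 17/20 mod 31. 20⁻¹ ≡ 14 (mod 31), so λ ≡ 21.
  x = λ² - 19 - 8 = 441 - 27 ≡ 11; y = λ·(19 - 11) - 16 ≡ 28. → (11, 28)
5P: (11, 28) + (8, 2). λ = (2 - 28)/(8 - 11) ≡ 5/28 mod 31. 28⁻¹ ≡ 10 (mod 31), so λ ≡ 19.
  x = λ² - 11 - 8 = 361 - 19 ≡ 1; y = λ·(11 - 1) - 28 ≡ 7. → (1, 7)
6P: (1, 7) + (8, 2). λ = (2 - 7)/(8 - 1) ≡ 26/7 mod 31. 7⁻¹ ≡ 9 (mod 31) since 7·9 = 63 ≡ 1, so λ ≡ 17.
  x = λ² - 1 - 8 = 289 - 9 ≡ 1; y = λ·(1 - 1) - 7 ≡ 24. → (1, 24)
7P: (1, 24) + (8, 2). λ = (2 - 24)/(8 - 1) ≡ 9/7 mod 31. 7⁻¹ ≡ 9 (mod 31), so λ ≡ 19.
  x = λ² - 1 - 8 = 361 - 9 ≡ 11; y = λ·(1 - 11) - 24 ≡ 3. → (11, 3)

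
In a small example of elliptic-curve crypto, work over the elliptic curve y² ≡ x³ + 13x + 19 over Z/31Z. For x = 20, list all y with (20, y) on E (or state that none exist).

x³ + 13x + 19 = 8279 ≡ 2 (mod 31).
Square roots of 2 mod 31: 8 and 23 (since 8² = 64 ≡ 2).

8, 23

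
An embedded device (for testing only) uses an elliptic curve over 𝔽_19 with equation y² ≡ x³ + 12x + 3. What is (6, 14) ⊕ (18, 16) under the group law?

(4, 18)

(6, 14) + (18, 16). λ = (16 - 14)/(18 - 6) ≡ 2/12 mod 19. 12⁻¹ ≡ 8 (mod 19) since 12·8 = 96 ≡ 1, so λ ≡ 16.
  x = λ² - 6 - 18 = 256 - 24 ≡ 4; y = λ·(6 - 4) - 14 ≡ 18. → (4, 18)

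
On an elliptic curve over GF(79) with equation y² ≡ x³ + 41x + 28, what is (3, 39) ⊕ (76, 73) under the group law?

(76, 6)

(3, 39) + (76, 73). λ = (73 - 39)/(76 - 3) ≡ 34/73 mod 79. 73⁻¹ ≡ 13 (mod 79) since 73·13 = 949 ≡ 1, so λ ≡ 47.
  x = λ² - 3 - 76 = 2209 - 79 ≡ 76; y = λ·(3 - 76) - 39 ≡ 6. → (76, 6)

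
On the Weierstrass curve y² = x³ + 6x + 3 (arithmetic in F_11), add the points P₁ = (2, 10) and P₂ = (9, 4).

(5, 2)

(2, 10) + (9, 4). λ = (4 - 10)/(9 - 2) ≡ 5/7 mod 11. 7⁻¹ ≡ 8 (mod 11) since 7·8 = 56 ≡ 1, so λ ≡ 7.
  x = λ² - 2 - 9 = 49 - 11 ≡ 5; y = λ·(2 - 5) - 10 ≡ 2. → (5, 2)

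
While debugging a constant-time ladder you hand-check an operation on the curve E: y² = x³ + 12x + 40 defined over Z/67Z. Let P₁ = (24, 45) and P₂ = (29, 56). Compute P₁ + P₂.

(51, 43)

(24, 45) + (29, 56). λ = (56 - 45)/(29 - 24) ≡ 11/5 mod 67. 5⁻¹ ≡ 27 (mod 67) since 5·27 = 135 ≡ 1, so λ ≡ 29.
  x = λ² - 24 - 29 = 841 - 53 ≡ 51; y = λ·(24 - 51) - 45 ≡ 43. → (51, 43)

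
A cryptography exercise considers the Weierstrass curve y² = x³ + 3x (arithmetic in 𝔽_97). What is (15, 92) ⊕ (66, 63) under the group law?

(15, 92) + (66, 63). λ = (63 - 92)/(66 - 15) ≡ 68/51 mod 97. 51⁻¹ ≡ 78 (mod 97), so λ ≡ 66.
  x = λ² - 15 - 66 = 4356 - 81 ≡ 7; y = λ·(15 - 7) - 92 ≡ 48. → (7, 48)

(7, 48)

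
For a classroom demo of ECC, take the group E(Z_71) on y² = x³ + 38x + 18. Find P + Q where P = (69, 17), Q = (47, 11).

(56, 64)

(69, 17) + (47, 11). λ = (11 - 17)/(47 - 69) ≡ 65/49 mod 71. 49⁻¹ ≡ 29 (mod 71) since 49·29 = 1421 ≡ 1, so λ ≡ 39.
  x = λ² - 69 - 47 = 1521 - 116 ≡ 56; y = λ·(69 - 56) - 17 ≡ 64. → (56, 64)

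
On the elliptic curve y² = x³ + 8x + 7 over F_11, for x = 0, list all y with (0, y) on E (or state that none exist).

x³ + 8x + 7 = 7 ≡ 7 (mod 11).
7 is a non-residue mod 11; no y exists.

none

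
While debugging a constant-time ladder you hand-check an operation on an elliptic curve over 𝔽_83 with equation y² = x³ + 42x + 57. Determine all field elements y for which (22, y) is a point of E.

3, 80

x³ + 42x + 57 = 11629 ≡ 9 (mod 83).
Square roots of 9 mod 83: 3 and 80 (since 3² = 9 ≡ 9).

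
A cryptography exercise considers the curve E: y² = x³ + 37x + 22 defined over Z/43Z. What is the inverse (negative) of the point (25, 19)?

(25, 24)

-(25, 19) = (25, -19 mod 43) = (25, 24).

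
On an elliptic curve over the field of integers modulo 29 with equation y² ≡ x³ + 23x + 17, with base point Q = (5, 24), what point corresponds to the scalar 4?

Repeated addition: build up to 4Q.
2Q: tangent at (5, 24): λ = (3·5² + 23)/(2·24) ≡ 11/19. 19⁻¹ ≡ 26 (mod 29), so λ ≡ 11·26 ≡ 25.
  x = λ² - 5 - 5 = 625 - 10 ≡ 6; y = λ·(5 - 6) - 24 ≡ 9. → (6, 9)
3Q: (6, 9) + (5, 24). λ = (24 - 9)/(5 - 6) ≡ 15/28 mod 29. 28⁻¹ ≡ 28 (mod 29), so λ ≡ 14.
  x = λ² - 6 - 5 = 196 - 11 ≡ 11; y = λ·(6 - 11) - 9 ≡ 8. → (11, 8)
4Q: (11, 8) + (5, 24). λ = (24 - 8)/(5 - 11) ≡ 16/23 mod 29. 23⁻¹ ≡ 24 (mod 29) since 23·24 = 552 ≡ 1, so λ ≡ 7.
  x = λ² - 11 - 5 = 49 - 16 ≡ 4; y = λ·(11 - 4) - 8 ≡ 12. → (4, 12)

(4, 12)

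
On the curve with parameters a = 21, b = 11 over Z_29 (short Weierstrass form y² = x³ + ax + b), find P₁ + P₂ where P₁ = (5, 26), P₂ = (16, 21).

(13, 4)

(5, 26) + (16, 21). λ = (21 - 26)/(16 - 5) ≡ 24/11 mod 29. 11⁻¹ ≡ 8 (mod 29), so λ ≡ 18.
  x = λ² - 5 - 16 = 324 - 21 ≡ 13; y = λ·(5 - 13) - 26 ≡ 4. → (13, 4)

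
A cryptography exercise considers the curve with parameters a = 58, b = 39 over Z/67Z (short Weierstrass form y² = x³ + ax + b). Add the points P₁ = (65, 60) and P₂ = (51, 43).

(54, 6)

(65, 60) + (51, 43). λ = (43 - 60)/(51 - 65) ≡ 50/53 mod 67. 53⁻¹ ≡ 43 (mod 67) since 53·43 = 2279 ≡ 1, so λ ≡ 6.
  x = λ² - 65 - 51 = 36 - 116 ≡ 54; y = λ·(65 - 54) - 60 ≡ 6. → (54, 6)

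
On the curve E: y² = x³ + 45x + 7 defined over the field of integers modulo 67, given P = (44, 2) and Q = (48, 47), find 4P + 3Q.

First 4P:
Double-and-add on 4 = (100)₂. Start with P = (44, 2) for the leading 1-bit.
double: tangent at (44, 2): λ = (3·44² + 45)/(2·2) ≡ 24/4. 4⁻¹ ≡ 17 (mod 67), so λ ≡ 24·17 ≡ 6.
  x = λ² - 44 - 44 = 36 - 88 ≡ 15; y = λ·(44 - 15) - 2 ≡ 38. → (15, 38)
double: tangent at (15, 38): λ = (3·15² + 45)/(2·38) ≡ 50/9. 9⁻¹ ≡ 15 (mod 67) since 9·15 = 135 ≡ 1, so λ ≡ 50·15 ≡ 13.
  x = λ² - 15 - 15 = 169 - 30 ≡ 5; y = λ·(15 - 5) - 38 ≡ 25. → (5, 25)
4P = (5, 25).
Next 3Q:
Repeated addition: build up to 3Q.
2Q: tangent at (48, 47): λ = (3·48² + 45)/(2·47) ≡ 56/27. 27⁻¹ ≡ 5 (mod 67), so λ ≡ 56·5 ≡ 12.
  x = λ² - 48 - 48 = 144 - 96 ≡ 48; y = λ·(48 - 48) - 47 ≡ 20. → (48, 20)
3Q: (48, 20) + (48, 47): same x and y₁ ≡ -y₂, so the sum is O.
3Q = O.
Finally 4P + 3Q:
(5, 25) + O = (5, 25) (identity).

(5, 25)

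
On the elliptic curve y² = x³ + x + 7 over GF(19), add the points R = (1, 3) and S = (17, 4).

(1, 3) + (17, 4). λ = (4 - 3)/(17 - 1) ≡ 1/16 mod 19. 16⁻¹ ≡ 6 (mod 19) since 16·6 = 96 ≡ 1, so λ ≡ 6.
  x = λ² - 1 - 17 = 36 - 18 ≡ 18; y = λ·(1 - 18) - 3 ≡ 9. → (18, 9)

(18, 9)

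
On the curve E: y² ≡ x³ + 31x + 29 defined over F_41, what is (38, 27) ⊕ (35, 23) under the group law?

(29, 26)

(38, 27) + (35, 23). λ = (23 - 27)/(35 - 38) ≡ 37/38 mod 41. 38⁻¹ ≡ 27 (mod 41), so λ ≡ 15.
  x = λ² - 38 - 35 = 225 - 73 ≡ 29; y = λ·(38 - 29) - 27 ≡ 26. → (29, 26)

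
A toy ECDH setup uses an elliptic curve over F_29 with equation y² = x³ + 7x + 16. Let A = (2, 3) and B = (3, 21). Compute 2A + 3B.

First 2A:
Repeated addition: build up to 2A.
2A: tangent at (2, 3): λ = (3·2² + 7)/(2·3) ≡ 19/6. 6⁻¹ ≡ 5 (mod 29), so λ ≡ 19·5 ≡ 8.
  x = λ² - 2 - 2 = 64 - 4 ≡ 2; y = λ·(2 - 2) - 3 ≡ 26. → (2, 26)
2A = (2, 26).
Next 3B:
Repeated addition: build up to 3B.
2B: tangent at (3, 21): λ = (3·3² + 7)/(2·21) ≡ 5/13. 13⁻¹ ≡ 9 (mod 29), so λ ≡ 5·9 ≡ 16.
  x = λ² - 3 - 3 = 256 - 6 ≡ 18; y = λ·(3 - 18) - 21 ≡ 0. → (18, 0)
3B: (18, 0) + (3, 21). λ = (21 - 0)/(3 - 18) ≡ 21/14 mod 29. 14⁻¹ ≡ 27 (mod 29) since 14·27 = 378 ≡ 1, so λ ≡ 16.
  x = λ² - 18 - 3 = 256 - 21 ≡ 3; y = λ·(18 - 3) - 0 ≡ 8. → (3, 8)
3B = (3, 8).
Finally 2A + 3B:
(2, 26) + (3, 8). λ = (8 - 26)/(3 - 2) ≡ 11/1 mod 29. 1⁻¹ ≡ 1 (mod 29) since 1·1 = 1 ≡ 1, so λ ≡ 11.
  x = λ² - 2 - 3 = 121 - 5 ≡ 0; y = λ·(2 - 0) - 26 ≡ 25. → (0, 25)

(0, 25)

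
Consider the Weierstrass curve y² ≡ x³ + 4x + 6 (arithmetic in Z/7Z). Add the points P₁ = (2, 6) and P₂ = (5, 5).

(2, 6) + (5, 5). λ = (5 - 6)/(5 - 2) ≡ 6/3 mod 7. 3⁻¹ ≡ 5 (mod 7) since 3·5 = 15 ≡ 1, so λ ≡ 2.
  x = λ² - 2 - 5 = 4 - 7 ≡ 4; y = λ·(2 - 4) - 6 ≡ 4. → (4, 4)

(4, 4)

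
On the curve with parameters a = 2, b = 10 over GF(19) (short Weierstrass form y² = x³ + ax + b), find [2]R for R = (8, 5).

(10, 17)

tangent at (8, 5): λ = (3·8² + 2)/(2·5) ≡ 4/10. 10⁻¹ ≡ 2 (mod 19), so λ ≡ 4·2 ≡ 8.
  x = λ² - 8 - 8 = 64 - 16 ≡ 10; y = λ·(8 - 10) - 5 ≡ 17. → (10, 17)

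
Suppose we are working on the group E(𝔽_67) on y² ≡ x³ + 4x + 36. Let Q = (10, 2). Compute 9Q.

(60, 0)

Double-and-add on 9 = (1001)₂. Start with Q = (10, 2) for the leading 1-bit.
double: tangent at (10, 2): λ = (3·10² + 4)/(2·2) ≡ 36/4. 4⁻¹ ≡ 17 (mod 67), so λ ≡ 36·17 ≡ 9.
  x = λ² - 10 - 10 = 81 - 20 ≡ 61; y = λ·(10 - 61) - 2 ≡ 8. → (61, 8)
double: tangent at (61, 8): λ = (3·61² + 4)/(2·8) ≡ 45/16. 16⁻¹ ≡ 21 (mod 67), so λ ≡ 45·21 ≡ 7.
  x = λ² - 61 - 61 = 49 - 122 ≡ 61; y = λ·(61 - 61) - 8 ≡ 59. → (61, 59)
double: tangent at (61, 59): λ = (3·61² + 4)/(2·59) ≡ 45/51. 51⁻¹ ≡ 46 (mod 67), so λ ≡ 45·46 ≡ 60.
  x = λ² - 61 - 61 = 3600 - 122 ≡ 61; y = λ·(61 - 61) - 59 ≡ 8. → (61, 8)
add Q: (61, 8) + (10, 2). λ = (2 - 8)/(10 - 61) ≡ 61/16 mod 67. 16⁻¹ ≡ 21 (mod 67) since 16·21 = 336 ≡ 1, so λ ≡ 8.
  x = λ² - 61 - 10 = 64 - 71 ≡ 60; y = λ·(61 - 60) - 8 ≡ 0. → (60, 0)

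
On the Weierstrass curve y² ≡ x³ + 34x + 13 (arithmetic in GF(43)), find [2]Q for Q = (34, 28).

(41, 18)

tangent at (34, 28): λ = (3·34² + 34)/(2·28) ≡ 19/13. 13⁻¹ ≡ 10 (mod 43), so λ ≡ 19·10 ≡ 18.
  x = λ² - 34 - 34 = 324 - 68 ≡ 41; y = λ·(34 - 41) - 28 ≡ 18. → (41, 18)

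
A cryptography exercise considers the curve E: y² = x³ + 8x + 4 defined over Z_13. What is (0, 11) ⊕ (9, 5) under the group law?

(0, 11) + (9, 5). λ = (5 - 11)/(9 - 0) ≡ 7/9 mod 13. 9⁻¹ ≡ 3 (mod 13), so λ ≡ 8.
  x = λ² - 0 - 9 = 64 - 9 ≡ 3; y = λ·(0 - 3) - 11 ≡ 4. → (3, 4)

(3, 4)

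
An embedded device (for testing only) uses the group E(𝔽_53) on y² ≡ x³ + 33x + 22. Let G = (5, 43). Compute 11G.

Double-and-add on 11 = (1011)₂. Start with G = (5, 43) for the leading 1-bit.
double: tangent at (5, 43): λ = (3·5² + 33)/(2·43) ≡ 2/33. 33⁻¹ ≡ 45 (mod 53), so λ ≡ 2·45 ≡ 37.
  x = λ² - 5 - 5 = 1369 - 10 ≡ 34; y = λ·(5 - 34) - 43 ≡ 50. → (34, 50)
double: tangent at (34, 50): λ = (3·34² + 33)/(2·50) ≡ 3/47. 47⁻¹ ≡ 44 (mod 53), so λ ≡ 3·44 ≡ 26.
  x = λ² - 34 - 34 = 676 - 68 ≡ 25; y = λ·(34 - 25) - 50 ≡ 25. → (25, 25)
add G: (25, 25) + (5, 43). λ = (43 - 25)/(5 - 25) ≡ 18/33 mod 53. 33⁻¹ ≡ 45 (mod 53), so λ ≡ 15.
  x = λ² - 25 - 5 = 225 - 30 ≡ 36; y = λ·(25 - 36) - 25 ≡ 22. → (36, 22)
double: tangent at (36, 22): λ = (3·36² + 33)/(2·22) ≡ 52/44. 44⁻¹ ≡ 47 (mod 53), so λ ≡ 52·47 ≡ 6.
  x = λ² - 36 - 36 = 36 - 72 ≡ 17; y = λ·(36 - 17) - 22 ≡ 39. → (17, 39)
add G: (17, 39) + (5, 43). λ = (43 - 39)/(5 - 17) ≡ 4/41 mod 53. 41⁻¹ ≡ 22 (mod 53), so λ ≡ 35.
  x = λ² - 17 - 5 = 1225 - 22 ≡ 37; y = λ·(17 - 37) - 39 ≡ 3. → (37, 3)

(37, 3)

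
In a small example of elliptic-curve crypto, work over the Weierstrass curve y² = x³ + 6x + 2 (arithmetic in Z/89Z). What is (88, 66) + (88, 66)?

tangent at (88, 66): λ = (3·88² + 6)/(2·66) ≡ 9/43. 43⁻¹ ≡ 29 (mod 89), so λ ≡ 9·29 ≡ 83.
  x = λ² - 88 - 88 = 6889 - 176 ≡ 38; y = λ·(88 - 38) - 66 ≡ 79. → (38, 79)

(38, 79)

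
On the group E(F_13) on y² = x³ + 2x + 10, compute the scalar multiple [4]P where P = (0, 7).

Repeated addition: build up to 4P.
2P: tangent at (0, 7): λ = (3·0² + 2)/(2·7) ≡ 2/1. 1⁻¹ ≡ 1 (mod 13), so λ ≡ 2·1 ≡ 2.
  x = λ² - 0 - 0 = 4 - 0 ≡ 4; y = λ·(0 - 4) - 7 ≡ 11. → (4, 11)
3P: (4, 11) + (0, 7). λ = (7 - 11)/(0 - 4) ≡ 9/9 mod 13. 9⁻¹ ≡ 3 (mod 13), so λ ≡ 1.
  x = λ² - 4 - 0 = 1 - 4 ≡ 10; y = λ·(4 - 10) - 11 ≡ 9. → (10, 9)
4P: (10, 9) + (0, 7). λ = (7 - 9)/(0 - 10) ≡ 11/3 mod 13. 3⁻¹ ≡ 9 (mod 13) since 3·9 = 27 ≡ 1, so λ ≡ 8.
  x = λ² - 10 - 0 = 64 - 10 ≡ 2; y = λ·(10 - 2) - 9 ≡ 3. → (2, 3)

(2, 3)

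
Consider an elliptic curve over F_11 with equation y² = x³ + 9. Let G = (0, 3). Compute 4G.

Double-and-add on 4 = (100)₂. Start with G = (0, 3) for the leading 1-bit.
double: tangent at (0, 3): λ = (3·0² + 0)/(2·3) ≡ 0/6. 6⁻¹ ≡ 2 (mod 11), so λ ≡ 0·2 ≡ 0.
  x = λ² - 0 - 0 = 0 - 0 ≡ 0; y = λ·(0 - 0) - 3 ≡ 8. → (0, 8)
double: tangent at (0, 8): λ = (3·0² + 0)/(2·8) ≡ 0/5. 5⁻¹ ≡ 9 (mod 11) since 5·9 = 45 ≡ 1, so λ ≡ 0·9 ≡ 0.
  x = λ² - 0 - 0 = 0 - 0 ≡ 0; y = λ·(0 - 0) - 8 ≡ 3. → (0, 3)

(0, 3)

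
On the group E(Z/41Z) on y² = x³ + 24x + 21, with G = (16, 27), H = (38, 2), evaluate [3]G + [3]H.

(5, 26)

First 3G:
Repeated addition: build up to 3G.
2G: tangent at (16, 27): λ = (3·16² + 24)/(2·27) ≡ 13/13. 13⁻¹ ≡ 19 (mod 41), so λ ≡ 13·19 ≡ 1.
  x = λ² - 16 - 16 = 1 - 32 ≡ 10; y = λ·(16 - 10) - 27 ≡ 20. → (10, 20)
3G: (10, 20) + (16, 27). λ = (27 - 20)/(16 - 10) ≡ 7/6 mod 41. 6⁻¹ ≡ 7 (mod 41), so λ ≡ 8.
  x = λ² - 10 - 16 = 64 - 26 ≡ 38; y = λ·(10 - 38) - 20 ≡ 2. → (38, 2)
3G = (38, 2).
Next 3H:
Repeated addition: build up to 3H.
2H: tangent at (38, 2): λ = (3·38² + 24)/(2·2) ≡ 10/4. 4⁻¹ ≡ 31 (mod 41), so λ ≡ 10·31 ≡ 23.
  x = λ² - 38 - 38 = 529 - 76 ≡ 2; y = λ·(38 - 2) - 2 ≡ 6. → (2, 6)
3H: (2, 6) + (38, 2). λ = (2 - 6)/(38 - 2) ≡ 37/36 mod 41. 36⁻¹ ≡ 8 (mod 41) since 36·8 = 288 ≡ 1, so λ ≡ 9.
  x = λ² - 2 - 38 = 81 - 40 ≡ 0; y = λ·(2 - 0) - 6 ≡ 12. → (0, 12)
3H = (0, 12).
Finally 3G + 3H:
(38, 2) + (0, 12). λ = (12 - 2)/(0 - 38) ≡ 10/3 mod 41. 3⁻¹ ≡ 14 (mod 41) since 3·14 = 42 ≡ 1, so λ ≡ 17.
  x = λ² - 38 - 0 = 289 - 38 ≡ 5; y = λ·(38 - 5) - 2 ≡ 26. → (5, 26)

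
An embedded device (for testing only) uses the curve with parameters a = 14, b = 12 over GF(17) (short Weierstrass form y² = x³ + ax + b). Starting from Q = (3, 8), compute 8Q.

O

Double-and-add on 8 = (1000)₂. Start with Q = (3, 8) for the leading 1-bit.
double: tangent at (3, 8): λ = (3·3² + 14)/(2·8) ≡ 7/16. 16⁻¹ ≡ 16 (mod 17), so λ ≡ 7·16 ≡ 10.
  x = λ² - 3 - 3 = 100 - 6 ≡ 9; y = λ·(3 - 9) - 8 ≡ 0. → (9, 0)
double: (9, 0) + (9, 0): same x and y₁ ≡ -y₂, so the sum is O.
double: O + O = O (identity).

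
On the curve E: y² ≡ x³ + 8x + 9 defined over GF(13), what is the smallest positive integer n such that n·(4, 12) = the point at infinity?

2P: tangent at (4, 12): λ = (3·4² + 8)/(2·12) ≡ 4/11. 11⁻¹ ≡ 6 (mod 13), so λ ≡ 4·6 ≡ 11.
  x = λ² - 4 - 4 = 121 - 8 ≡ 9; y = λ·(4 - 9) - 12 ≡ 11. → (9, 11)
3P: (9, 11) + (4, 12). λ = (12 - 11)/(4 - 9) ≡ 1/8 mod 13. 8⁻¹ ≡ 5 (mod 13) since 8·5 = 40 ≡ 1, so λ ≡ 5.
  x = λ² - 9 - 4 = 25 - 13 ≡ 12; y = λ·(9 - 12) - 11 ≡ 0. → (12, 0)
4P: (12, 0) + (4, 12). λ = (12 - 0)/(4 - 12) ≡ 12/5 mod 13. 5⁻¹ ≡ 8 (mod 13), so λ ≡ 5.
  x = λ² - 12 - 4 = 25 - 16 ≡ 9; y = λ·(12 - 9) - 0 ≡ 2. → (9, 2)
5P: (9, 2) + (4, 12). λ = (12 - 2)/(4 - 9) ≡ 10/8 mod 13. 8⁻¹ ≡ 5 (mod 13) since 8·5 = 40 ≡ 1, so λ ≡ 11.
  x = λ² - 9 - 4 = 121 - 13 ≡ 4; y = λ·(9 - 4) - 2 ≡ 1. → (4, 1)
6P: (4, 1) + (4, 12): same x and y₁ ≡ -y₂, so the sum is the point at infinity.
6P = the point at infinity, so the order is 6.

6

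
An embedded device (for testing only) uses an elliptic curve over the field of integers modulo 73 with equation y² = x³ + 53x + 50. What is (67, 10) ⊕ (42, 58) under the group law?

(67, 10) + (42, 58). λ = (58 - 10)/(42 - 67) ≡ 48/48 mod 73. 48⁻¹ ≡ 35 (mod 73) since 48·35 = 1680 ≡ 1, so λ ≡ 1.
  x = λ² - 67 - 42 = 1 - 109 ≡ 38; y = λ·(67 - 38) - 10 ≡ 19. → (38, 19)

(38, 19)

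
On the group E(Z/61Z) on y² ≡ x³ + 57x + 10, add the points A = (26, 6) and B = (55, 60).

(56, 37)

(26, 6) + (55, 60). λ = (60 - 6)/(55 - 26) ≡ 54/29 mod 61. 29⁻¹ ≡ 40 (mod 61), so λ ≡ 25.
  x = λ² - 26 - 55 = 625 - 81 ≡ 56; y = λ·(26 - 56) - 6 ≡ 37. → (56, 37)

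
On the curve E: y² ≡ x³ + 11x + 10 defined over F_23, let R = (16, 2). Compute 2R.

tangent at (16, 2): λ = (3·16² + 11)/(2·2) ≡ 20/4. 4⁻¹ ≡ 6 (mod 23) since 4·6 = 24 ≡ 1, so λ ≡ 20·6 ≡ 5.
  x = λ² - 16 - 16 = 25 - 32 ≡ 16; y = λ·(16 - 16) - 2 ≡ 21. → (16, 21)

(16, 21)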